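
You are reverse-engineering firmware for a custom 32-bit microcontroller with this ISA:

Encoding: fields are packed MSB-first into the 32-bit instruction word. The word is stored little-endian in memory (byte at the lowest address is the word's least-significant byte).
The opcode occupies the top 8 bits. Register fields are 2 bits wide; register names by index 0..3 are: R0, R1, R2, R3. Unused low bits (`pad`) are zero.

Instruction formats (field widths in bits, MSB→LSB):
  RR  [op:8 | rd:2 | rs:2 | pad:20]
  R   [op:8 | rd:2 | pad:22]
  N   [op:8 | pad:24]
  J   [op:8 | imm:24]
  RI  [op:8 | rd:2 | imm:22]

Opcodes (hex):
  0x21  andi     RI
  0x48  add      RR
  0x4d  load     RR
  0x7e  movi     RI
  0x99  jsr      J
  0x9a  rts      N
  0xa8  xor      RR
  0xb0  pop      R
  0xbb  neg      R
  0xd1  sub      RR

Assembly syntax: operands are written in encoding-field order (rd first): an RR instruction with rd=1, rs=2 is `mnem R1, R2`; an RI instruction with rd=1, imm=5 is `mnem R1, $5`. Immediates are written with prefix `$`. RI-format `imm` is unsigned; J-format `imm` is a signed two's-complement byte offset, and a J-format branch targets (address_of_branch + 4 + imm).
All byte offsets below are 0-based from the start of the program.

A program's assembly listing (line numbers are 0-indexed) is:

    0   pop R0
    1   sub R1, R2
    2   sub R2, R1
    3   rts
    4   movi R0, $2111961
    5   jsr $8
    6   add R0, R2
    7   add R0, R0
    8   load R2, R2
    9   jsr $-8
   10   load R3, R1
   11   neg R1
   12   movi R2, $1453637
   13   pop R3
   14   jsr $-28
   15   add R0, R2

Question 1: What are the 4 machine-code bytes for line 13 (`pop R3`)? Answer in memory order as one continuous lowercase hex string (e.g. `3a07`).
0000c0b0

L13: pop op=0xb0:8|rd=3:2|pad=0:22 ⇒ 0xb0c00000 ⇒ little 00 00 c0 b0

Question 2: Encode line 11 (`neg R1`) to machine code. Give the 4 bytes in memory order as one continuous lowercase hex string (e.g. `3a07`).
000040bb

line 11 (neg): pack op=0xbb:8|rd=1:2|pad=0:22 = 0xbb400000; little→ 00 00 40 bb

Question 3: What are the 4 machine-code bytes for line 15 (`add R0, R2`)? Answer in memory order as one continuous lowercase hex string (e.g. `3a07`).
00002048

line 15 (add): pack op=0x48:8|rd=0:2|rs=2:2|pad=0:20 = 0x48200000; little→ 00 00 20 48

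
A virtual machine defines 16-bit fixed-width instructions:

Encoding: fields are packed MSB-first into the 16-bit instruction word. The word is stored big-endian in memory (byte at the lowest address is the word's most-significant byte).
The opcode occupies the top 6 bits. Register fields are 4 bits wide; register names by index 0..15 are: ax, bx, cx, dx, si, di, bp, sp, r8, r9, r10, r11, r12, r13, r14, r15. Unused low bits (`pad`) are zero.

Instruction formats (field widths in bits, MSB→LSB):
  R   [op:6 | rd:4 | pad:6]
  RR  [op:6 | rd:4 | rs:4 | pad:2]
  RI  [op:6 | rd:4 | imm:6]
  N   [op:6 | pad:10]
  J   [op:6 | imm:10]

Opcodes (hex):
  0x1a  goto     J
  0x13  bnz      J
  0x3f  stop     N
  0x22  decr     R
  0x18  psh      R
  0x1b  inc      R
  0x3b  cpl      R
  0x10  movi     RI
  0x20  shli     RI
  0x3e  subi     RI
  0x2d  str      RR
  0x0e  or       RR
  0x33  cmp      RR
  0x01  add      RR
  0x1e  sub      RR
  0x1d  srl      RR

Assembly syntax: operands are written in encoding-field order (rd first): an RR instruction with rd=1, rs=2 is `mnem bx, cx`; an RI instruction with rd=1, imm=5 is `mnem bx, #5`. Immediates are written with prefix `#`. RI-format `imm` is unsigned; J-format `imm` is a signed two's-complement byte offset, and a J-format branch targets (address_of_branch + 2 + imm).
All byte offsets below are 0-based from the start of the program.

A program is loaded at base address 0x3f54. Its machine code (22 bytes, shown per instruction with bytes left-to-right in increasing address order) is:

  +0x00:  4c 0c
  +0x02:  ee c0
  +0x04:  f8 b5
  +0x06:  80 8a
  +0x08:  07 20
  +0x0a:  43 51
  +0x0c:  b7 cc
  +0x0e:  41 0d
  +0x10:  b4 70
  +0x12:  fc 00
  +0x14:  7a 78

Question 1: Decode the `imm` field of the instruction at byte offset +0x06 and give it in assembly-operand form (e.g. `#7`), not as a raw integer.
off 0x06: read 80 8a as big → 0x808a
  op=0x808a>>10=0x20 ⇒ shli (RI)
  rd@[9:6]=0x2 ⇒ cx
  imm@[5:0]=0xa ⇒ #10

#10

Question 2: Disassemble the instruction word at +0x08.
off 0x08: read 07 20 as big → 0x0720
  op=0x0720>>10=0x1 ⇒ add (RR)
  rd: (w>>6)&0xf=0xc → r12
  rs: (w>>2)&0xf=0x8 → r8

add r12, r8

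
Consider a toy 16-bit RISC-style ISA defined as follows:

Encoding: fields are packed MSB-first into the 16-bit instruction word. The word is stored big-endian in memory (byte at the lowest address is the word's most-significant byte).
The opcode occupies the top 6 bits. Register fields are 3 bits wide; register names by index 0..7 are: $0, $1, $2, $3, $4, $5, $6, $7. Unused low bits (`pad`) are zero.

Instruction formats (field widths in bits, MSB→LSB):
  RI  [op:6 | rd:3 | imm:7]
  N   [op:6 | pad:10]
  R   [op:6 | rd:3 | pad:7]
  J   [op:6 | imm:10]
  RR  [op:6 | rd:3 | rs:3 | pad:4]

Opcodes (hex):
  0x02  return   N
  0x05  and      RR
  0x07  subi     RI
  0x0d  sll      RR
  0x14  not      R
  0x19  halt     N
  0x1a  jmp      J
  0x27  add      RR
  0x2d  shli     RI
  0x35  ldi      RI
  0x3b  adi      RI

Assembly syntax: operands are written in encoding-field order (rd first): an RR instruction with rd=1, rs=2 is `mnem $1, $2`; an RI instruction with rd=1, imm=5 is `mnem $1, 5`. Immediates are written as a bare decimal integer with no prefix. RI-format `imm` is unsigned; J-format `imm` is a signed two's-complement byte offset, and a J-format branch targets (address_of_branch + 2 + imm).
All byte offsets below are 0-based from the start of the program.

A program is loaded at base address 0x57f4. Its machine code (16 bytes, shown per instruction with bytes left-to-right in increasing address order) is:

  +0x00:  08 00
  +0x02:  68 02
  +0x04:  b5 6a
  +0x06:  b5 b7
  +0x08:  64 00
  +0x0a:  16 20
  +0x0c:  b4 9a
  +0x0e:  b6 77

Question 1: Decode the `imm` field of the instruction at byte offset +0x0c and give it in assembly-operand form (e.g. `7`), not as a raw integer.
@+0c  big-endian(b4 9a) = 0xb49a
  top 6b → 0x2d → shli [RI]
  [9:7] rd=1 = $1
  [6:0] imm=26 = 26

26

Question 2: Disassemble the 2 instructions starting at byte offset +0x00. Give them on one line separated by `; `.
@+00  big-endian(08 00) = 0x0800
  op=0x0800>>10=0x2 ⇒ return (N)
@+02  big-endian(68 02) = 0x6802
  op=0x6802>>10=0x1a ⇒ jmp (J)
  [9:0] imm=2 = 2

return; jmp 2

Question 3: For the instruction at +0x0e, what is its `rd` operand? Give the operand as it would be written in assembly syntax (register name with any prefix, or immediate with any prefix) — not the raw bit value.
$4

off 0x0e: read b6 77 as big → 0xb677
  op=0xb677>>10=0x2d ⇒ shli (RI)
  [9:7] rd=4 = $4
  [6:0] imm=119 = 119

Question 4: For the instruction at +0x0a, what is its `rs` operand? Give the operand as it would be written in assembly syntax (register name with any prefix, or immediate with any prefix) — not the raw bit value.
[0a] 16 20 → 0x1620
  op=0x1620>>10=0x5 ⇒ and (RR)
  [9:7] rd=4 = $4
  [6:4] rs=2 = $2

$2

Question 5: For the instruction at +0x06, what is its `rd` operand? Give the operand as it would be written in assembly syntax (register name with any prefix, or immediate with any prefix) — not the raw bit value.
@+06  big-endian(b5 b7) = 0xb5b7
  top 6b → 0x2d → shli [RI]
  [9:7] rd=3 = $3
  [6:0] imm=55 = 55

$3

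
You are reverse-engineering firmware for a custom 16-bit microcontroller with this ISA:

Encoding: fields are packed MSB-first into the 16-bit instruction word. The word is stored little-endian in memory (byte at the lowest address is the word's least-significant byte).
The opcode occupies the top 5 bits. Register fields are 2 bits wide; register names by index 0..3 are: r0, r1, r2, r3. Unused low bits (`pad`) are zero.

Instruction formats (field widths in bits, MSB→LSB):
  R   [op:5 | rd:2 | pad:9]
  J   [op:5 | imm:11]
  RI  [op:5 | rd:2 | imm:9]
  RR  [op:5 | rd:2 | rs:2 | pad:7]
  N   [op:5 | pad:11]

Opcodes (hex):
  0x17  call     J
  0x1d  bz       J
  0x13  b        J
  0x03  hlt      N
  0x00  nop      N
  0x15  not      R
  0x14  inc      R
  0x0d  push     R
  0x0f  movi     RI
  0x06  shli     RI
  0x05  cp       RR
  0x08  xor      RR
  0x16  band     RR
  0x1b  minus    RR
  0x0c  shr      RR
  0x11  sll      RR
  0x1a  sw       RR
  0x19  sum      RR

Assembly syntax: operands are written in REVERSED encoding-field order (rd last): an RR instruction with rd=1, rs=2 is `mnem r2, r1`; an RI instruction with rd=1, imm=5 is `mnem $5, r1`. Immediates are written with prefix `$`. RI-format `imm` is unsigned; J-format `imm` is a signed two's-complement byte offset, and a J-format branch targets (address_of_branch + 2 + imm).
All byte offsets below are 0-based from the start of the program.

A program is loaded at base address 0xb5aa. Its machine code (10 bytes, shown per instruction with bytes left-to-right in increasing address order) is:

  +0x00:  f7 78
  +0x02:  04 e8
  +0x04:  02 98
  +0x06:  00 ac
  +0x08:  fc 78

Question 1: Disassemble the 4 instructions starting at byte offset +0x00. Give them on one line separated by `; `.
movi $247, r0; bz $4; b $2; not r2

@+00  little-endian(f7 78) = 0x78f7
  top 5b → 0xf → movi [RI]
  [10:9] rd=0 = r0
  [8:0] imm=247 = $247
@+02  little-endian(04 e8) = 0xe804
  top 5b → 0x1d → bz [J]
  [10:0] imm=4 = $4
@+04  little-endian(02 98) = 0x9802
  top 5b → 0x13 → b [J]
  [10:0] imm=2 = $2
@+06  little-endian(00 ac) = 0xac00
  top 5b → 0x15 → not [R]
  [10:9] rd=2 = r2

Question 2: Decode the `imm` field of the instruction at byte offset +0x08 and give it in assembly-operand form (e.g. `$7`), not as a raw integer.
$252

[08] fc 78 → 0x78fc
  top 5b → 0xf → movi [RI]
  [10:9] rd=0 = r0
  [8:0] imm=252 = $252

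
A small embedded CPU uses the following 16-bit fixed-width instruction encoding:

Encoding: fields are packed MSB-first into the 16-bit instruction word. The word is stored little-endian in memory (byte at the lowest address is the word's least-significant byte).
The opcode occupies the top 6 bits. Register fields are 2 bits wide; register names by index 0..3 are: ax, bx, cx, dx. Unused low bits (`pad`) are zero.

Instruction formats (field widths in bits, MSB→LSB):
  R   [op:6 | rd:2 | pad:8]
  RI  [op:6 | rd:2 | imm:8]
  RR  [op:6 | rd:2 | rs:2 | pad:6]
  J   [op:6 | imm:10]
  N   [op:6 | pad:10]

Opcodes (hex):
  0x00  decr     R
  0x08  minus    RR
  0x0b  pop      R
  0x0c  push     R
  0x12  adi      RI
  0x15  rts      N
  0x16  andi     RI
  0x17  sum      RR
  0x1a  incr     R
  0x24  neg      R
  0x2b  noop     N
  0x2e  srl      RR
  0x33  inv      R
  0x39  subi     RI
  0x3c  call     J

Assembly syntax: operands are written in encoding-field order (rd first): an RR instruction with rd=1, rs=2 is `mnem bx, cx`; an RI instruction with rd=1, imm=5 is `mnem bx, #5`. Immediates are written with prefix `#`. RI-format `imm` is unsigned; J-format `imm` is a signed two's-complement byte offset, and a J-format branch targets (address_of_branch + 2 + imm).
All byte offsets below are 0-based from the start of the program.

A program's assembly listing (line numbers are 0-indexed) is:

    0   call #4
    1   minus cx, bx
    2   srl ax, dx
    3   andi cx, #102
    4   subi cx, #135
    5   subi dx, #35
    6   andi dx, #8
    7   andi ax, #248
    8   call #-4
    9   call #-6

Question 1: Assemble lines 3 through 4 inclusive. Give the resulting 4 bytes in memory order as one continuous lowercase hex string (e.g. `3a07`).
line 3 (andi): pack op=0x16:6|rd=2:2|imm=102:8 = 0x5a66; little→ 66 5a
line 4 (subi): pack op=0x39:6|rd=2:2|imm=135:8 = 0xe687; little→ 87 e6

665a87e6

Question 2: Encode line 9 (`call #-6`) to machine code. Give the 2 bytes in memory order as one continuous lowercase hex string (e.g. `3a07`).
faf3

9. call fields op=0x3c:6|imm=-6:10 → word f3fah → fa f3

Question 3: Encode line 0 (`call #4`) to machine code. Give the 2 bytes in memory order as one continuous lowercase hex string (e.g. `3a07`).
04f0

L0: call op=0x3c:6|imm=4:10 ⇒ 0xf004 ⇒ little 04 f0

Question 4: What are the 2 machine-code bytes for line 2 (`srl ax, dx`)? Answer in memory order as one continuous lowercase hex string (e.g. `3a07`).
line 2 (srl): pack op=0x2e:6|rd=0:2|rs=3:2|pad=0:6 = 0xb8c0; little→ c0 b8

c0b8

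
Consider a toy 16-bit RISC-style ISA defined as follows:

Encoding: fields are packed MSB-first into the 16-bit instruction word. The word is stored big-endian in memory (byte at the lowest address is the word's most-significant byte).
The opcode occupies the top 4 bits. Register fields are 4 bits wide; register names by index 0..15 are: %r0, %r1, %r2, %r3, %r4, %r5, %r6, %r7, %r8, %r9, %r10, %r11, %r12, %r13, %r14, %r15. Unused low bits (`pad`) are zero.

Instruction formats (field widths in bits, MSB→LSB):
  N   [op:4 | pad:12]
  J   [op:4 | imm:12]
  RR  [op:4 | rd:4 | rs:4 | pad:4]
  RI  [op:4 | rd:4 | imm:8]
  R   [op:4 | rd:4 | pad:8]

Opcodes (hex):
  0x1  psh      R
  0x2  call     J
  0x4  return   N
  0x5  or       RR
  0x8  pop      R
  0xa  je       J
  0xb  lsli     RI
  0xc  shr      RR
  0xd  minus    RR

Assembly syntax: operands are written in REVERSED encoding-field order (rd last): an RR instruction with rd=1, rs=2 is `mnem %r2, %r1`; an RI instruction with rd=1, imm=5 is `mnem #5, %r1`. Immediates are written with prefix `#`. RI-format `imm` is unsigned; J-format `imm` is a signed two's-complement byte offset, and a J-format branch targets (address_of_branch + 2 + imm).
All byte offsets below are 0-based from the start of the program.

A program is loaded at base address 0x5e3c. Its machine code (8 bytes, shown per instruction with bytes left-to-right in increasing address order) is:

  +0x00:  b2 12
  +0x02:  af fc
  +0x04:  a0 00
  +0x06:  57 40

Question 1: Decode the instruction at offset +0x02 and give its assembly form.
+0x02: af fc ⇒ word 0xaffc (big)
  op=0xaffc>>12=0xa ⇒ je (J)
  imm: (w>>0)&0xfff=0xffc (s12→-4) → #-4

je #-4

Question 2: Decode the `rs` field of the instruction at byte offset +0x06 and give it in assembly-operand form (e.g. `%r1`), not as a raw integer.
off 0x06: read 57 40 as big → 0x5740
  opcode bits[15:12]=0x5: or/RR
  rd: (w>>8)&0xf=0x7 → %r7
  rs: (w>>4)&0xf=0x4 → %r4

%r4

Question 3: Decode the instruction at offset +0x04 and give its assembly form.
je #0

@+04  big-endian(a0 00) = 0xa000
  op=0xa000>>12=0xa ⇒ je (J)
  [11:0] imm=0 = #0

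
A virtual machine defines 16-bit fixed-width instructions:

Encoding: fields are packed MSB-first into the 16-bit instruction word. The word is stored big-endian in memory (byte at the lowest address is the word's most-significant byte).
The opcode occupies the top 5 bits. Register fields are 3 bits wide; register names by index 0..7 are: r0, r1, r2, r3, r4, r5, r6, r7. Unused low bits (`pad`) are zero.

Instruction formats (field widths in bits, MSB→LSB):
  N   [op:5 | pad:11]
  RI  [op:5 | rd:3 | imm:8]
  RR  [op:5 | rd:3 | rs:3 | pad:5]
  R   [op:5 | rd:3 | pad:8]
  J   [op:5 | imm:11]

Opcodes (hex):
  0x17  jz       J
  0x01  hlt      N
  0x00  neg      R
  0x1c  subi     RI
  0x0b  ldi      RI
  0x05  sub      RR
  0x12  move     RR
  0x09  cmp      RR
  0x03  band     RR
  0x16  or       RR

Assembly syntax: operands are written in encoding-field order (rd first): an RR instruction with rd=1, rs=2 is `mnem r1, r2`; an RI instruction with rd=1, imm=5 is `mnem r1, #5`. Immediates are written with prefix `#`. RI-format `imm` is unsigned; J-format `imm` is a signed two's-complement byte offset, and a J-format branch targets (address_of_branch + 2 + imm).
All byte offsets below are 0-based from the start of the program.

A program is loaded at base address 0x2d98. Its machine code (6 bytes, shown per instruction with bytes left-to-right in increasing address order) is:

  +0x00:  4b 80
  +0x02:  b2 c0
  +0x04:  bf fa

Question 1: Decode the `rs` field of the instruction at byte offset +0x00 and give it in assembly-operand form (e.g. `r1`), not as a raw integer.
@+00  big-endian(4b 80) = 0x4b80
  opcode bits[15:11]=0x9: cmp/RR
  rd@[10:8]=0x3 ⇒ r3
  rs@[7:5]=0x4 ⇒ r4

r4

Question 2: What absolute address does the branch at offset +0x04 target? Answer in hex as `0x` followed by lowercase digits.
+0x04: bf fa ⇒ word 0xbffa (big)
  opcode bits[15:11]=0x17: jz/J
  [10:0] imm=2042 (s11→-6) = #-6
  target = base 0x2d98 + off 0x04 + 2 + imm -6 = 0x2d98

0x2d98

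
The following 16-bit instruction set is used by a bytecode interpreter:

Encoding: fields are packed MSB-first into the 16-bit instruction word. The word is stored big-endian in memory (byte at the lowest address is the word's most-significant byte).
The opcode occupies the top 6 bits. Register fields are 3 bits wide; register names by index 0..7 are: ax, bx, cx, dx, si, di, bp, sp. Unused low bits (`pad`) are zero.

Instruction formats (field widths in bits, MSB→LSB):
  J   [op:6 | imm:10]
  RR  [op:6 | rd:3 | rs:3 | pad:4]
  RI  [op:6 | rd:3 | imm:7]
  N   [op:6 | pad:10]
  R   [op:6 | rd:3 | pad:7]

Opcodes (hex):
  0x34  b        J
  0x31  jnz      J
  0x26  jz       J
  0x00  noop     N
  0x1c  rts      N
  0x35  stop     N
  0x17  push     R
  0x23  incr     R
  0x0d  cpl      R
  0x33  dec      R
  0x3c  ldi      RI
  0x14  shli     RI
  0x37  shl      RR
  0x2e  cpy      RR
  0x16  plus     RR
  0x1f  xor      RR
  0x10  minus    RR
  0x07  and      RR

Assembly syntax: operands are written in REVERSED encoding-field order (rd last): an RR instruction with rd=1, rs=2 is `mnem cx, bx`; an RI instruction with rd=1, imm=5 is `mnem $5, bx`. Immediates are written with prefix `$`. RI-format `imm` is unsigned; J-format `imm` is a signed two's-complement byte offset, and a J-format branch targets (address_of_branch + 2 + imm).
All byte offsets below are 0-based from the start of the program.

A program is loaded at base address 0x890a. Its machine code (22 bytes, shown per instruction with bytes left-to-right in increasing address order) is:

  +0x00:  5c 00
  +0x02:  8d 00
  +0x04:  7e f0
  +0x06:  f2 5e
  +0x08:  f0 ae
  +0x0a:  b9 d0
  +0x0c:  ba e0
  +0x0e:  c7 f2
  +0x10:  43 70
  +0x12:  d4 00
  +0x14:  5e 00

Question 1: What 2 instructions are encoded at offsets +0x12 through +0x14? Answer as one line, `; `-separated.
@+12  big-endian(d4 00) = 0xd400
  op=0xd400>>10=0x35 ⇒ stop (N)
@+14  big-endian(5e 00) = 0x5e00
  op=0x5e00>>10=0x17 ⇒ push (R)
  rd: (w>>7)&0x7=0x4 → si

stop; push si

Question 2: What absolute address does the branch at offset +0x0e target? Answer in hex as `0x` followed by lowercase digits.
off 0x0e: read c7 f2 as big → 0xc7f2
  top 6b → 0x31 → jnz [J]
  imm@[9:0]=0x3f2 (s10→-14) ⇒ $-14
  target = base 0x890a + off 0x0e + 2 + imm -14 = 0x890c

0x890c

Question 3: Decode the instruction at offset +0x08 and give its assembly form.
ldi $46, bx

off 0x08: read f0 ae as big → 0xf0ae
  opcode bits[15:10]=0x3c: ldi/RI
  rd@[9:7]=0x1 ⇒ bx
  imm@[6:0]=0x2e ⇒ $46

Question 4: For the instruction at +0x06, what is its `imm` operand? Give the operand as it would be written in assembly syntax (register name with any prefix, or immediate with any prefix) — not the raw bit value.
$94

[06] f2 5e → 0xf25e
  op=0xf25e>>10=0x3c ⇒ ldi (RI)
  rd: (w>>7)&0x7=0x4 → si
  imm: (w>>0)&0x7f=0x5e → $94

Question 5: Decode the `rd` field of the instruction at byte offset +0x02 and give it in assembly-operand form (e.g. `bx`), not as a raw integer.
+0x02: 8d 00 ⇒ word 0x8d00 (big)
  opcode bits[15:10]=0x23: incr/R
  [9:7] rd=2 = cx

cx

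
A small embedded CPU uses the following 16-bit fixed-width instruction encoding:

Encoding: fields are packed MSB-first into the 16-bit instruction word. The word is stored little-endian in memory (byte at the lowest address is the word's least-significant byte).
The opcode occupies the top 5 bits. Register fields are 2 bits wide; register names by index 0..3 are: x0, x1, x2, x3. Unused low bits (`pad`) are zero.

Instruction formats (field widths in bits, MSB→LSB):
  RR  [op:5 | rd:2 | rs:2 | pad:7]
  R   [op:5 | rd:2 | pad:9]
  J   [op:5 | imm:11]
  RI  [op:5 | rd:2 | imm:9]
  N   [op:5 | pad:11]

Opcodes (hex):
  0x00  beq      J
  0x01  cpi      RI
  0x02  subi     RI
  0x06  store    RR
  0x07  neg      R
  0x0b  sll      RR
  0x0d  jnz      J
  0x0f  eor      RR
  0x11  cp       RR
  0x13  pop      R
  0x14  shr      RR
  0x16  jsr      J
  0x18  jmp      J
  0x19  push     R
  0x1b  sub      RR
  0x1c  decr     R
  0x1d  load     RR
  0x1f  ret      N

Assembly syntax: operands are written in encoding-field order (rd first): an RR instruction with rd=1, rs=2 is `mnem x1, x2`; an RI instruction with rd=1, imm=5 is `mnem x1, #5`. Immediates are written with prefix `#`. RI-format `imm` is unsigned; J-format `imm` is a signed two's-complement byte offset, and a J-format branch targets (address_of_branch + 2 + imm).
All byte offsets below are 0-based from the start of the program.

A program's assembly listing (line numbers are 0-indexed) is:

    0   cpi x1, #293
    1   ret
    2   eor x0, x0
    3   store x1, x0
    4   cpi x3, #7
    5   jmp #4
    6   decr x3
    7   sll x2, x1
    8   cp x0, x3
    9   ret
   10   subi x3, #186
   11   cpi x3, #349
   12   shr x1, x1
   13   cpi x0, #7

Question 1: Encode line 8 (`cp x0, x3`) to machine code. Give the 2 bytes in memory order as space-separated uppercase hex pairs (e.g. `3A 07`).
80 89

L8: cp op=0x11:5|rd=0:2|rs=3:2|pad=0:7 ⇒ 0x8980 ⇒ little 80 89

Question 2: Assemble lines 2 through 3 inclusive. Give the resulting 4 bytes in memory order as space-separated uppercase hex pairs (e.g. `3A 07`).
00 78 00 32

line 2 (eor): pack op=0xf:5|rd=0:2|rs=0:2|pad=0:7 = 0x7800; little→ 00 78
line 3 (store): pack op=0x6:5|rd=1:2|rs=0:2|pad=0:7 = 0x3200; little→ 00 32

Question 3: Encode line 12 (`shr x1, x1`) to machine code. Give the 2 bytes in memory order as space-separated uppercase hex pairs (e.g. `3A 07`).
80 A2

L12: shr op=0x14:5|rd=1:2|rs=1:2|pad=0:7 ⇒ 0xa280 ⇒ little 80 a2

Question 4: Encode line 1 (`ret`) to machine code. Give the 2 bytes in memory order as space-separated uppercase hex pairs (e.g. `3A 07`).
00 F8

1. ret fields op=0x1f:5|pad=0:11 → word f800h → 00 f8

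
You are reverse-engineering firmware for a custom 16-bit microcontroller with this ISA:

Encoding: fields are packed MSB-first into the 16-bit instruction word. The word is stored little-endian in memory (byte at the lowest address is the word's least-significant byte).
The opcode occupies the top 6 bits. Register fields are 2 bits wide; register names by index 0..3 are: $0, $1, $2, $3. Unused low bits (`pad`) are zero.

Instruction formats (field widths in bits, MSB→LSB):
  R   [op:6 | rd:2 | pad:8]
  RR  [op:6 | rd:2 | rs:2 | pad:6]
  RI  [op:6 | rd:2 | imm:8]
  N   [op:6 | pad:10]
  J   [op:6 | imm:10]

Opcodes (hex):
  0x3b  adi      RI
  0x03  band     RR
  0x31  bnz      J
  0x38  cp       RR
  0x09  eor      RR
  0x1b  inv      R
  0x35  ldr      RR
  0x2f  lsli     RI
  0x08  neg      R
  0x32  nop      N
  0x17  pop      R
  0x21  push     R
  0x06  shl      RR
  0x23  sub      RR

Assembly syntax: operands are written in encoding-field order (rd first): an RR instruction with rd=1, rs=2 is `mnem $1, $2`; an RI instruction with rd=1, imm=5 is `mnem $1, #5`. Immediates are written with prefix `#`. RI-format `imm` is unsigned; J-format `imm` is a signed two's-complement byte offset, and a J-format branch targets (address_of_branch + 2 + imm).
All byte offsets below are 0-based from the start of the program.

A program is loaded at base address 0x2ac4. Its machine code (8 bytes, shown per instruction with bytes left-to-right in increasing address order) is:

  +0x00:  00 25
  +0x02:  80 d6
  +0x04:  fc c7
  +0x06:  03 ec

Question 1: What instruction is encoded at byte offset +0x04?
bnz #-4

+0x04: fc c7 ⇒ word 0xc7fc (little)
  op=0xc7fc>>10=0x31 ⇒ bnz (J)
  imm: (w>>0)&0x3ff=0x3fc (s10→-4) → #-4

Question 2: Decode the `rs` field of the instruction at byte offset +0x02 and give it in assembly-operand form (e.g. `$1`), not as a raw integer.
$2

+0x02: 80 d6 ⇒ word 0xd680 (little)
  opcode bits[15:10]=0x35: ldr/RR
  rd@[9:8]=0x2 ⇒ $2
  rs@[7:6]=0x2 ⇒ $2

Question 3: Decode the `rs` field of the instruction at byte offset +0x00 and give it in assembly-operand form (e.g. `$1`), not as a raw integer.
[00] 00 25 → 0x2500
  top 6b → 0x9 → eor [RR]
  rd: (w>>8)&0x3=0x1 → $1
  rs: (w>>6)&0x3=0x0 → $0

$0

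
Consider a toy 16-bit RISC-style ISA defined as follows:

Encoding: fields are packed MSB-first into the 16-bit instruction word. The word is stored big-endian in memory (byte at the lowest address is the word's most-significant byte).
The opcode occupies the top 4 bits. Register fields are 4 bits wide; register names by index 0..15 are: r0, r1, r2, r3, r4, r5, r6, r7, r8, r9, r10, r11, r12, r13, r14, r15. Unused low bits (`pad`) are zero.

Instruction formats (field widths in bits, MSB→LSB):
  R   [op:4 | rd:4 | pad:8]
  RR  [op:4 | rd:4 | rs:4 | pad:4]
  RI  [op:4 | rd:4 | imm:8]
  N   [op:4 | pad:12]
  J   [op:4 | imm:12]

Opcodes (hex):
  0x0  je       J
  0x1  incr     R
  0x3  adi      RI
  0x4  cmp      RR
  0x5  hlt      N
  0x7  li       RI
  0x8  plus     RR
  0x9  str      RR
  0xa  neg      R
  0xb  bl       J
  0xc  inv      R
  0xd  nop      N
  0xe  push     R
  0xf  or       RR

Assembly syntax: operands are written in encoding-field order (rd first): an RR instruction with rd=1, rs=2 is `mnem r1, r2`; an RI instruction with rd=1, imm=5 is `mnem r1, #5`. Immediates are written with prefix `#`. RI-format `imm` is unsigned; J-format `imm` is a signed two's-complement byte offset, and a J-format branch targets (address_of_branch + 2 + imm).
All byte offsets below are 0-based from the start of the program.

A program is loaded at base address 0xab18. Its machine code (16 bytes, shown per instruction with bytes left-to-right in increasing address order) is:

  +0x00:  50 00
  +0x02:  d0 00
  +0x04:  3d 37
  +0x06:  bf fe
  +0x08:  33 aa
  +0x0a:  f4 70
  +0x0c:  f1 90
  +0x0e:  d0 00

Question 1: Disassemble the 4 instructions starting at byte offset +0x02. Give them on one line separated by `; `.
nop; adi r13, #55; bl #-2; adi r3, #170

@+02  big-endian(d0 00) = 0xd000
  op=0xd000>>12=0xd ⇒ nop (N)
@+04  big-endian(3d 37) = 0x3d37
  op=0x3d37>>12=0x3 ⇒ adi (RI)
  [11:8] rd=13 = r13
  [7:0] imm=55 = #55
@+06  big-endian(bf fe) = 0xbffe
  op=0xbffe>>12=0xb ⇒ bl (J)
  [11:0] imm=4094 (s12→-2) = #-2
@+08  big-endian(33 aa) = 0x33aa
  op=0x33aa>>12=0x3 ⇒ adi (RI)
  [11:8] rd=3 = r3
  [7:0] imm=170 = #170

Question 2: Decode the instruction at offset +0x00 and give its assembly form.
@+00  big-endian(50 00) = 0x5000
  top 4b → 0x5 → hlt [N]

hlt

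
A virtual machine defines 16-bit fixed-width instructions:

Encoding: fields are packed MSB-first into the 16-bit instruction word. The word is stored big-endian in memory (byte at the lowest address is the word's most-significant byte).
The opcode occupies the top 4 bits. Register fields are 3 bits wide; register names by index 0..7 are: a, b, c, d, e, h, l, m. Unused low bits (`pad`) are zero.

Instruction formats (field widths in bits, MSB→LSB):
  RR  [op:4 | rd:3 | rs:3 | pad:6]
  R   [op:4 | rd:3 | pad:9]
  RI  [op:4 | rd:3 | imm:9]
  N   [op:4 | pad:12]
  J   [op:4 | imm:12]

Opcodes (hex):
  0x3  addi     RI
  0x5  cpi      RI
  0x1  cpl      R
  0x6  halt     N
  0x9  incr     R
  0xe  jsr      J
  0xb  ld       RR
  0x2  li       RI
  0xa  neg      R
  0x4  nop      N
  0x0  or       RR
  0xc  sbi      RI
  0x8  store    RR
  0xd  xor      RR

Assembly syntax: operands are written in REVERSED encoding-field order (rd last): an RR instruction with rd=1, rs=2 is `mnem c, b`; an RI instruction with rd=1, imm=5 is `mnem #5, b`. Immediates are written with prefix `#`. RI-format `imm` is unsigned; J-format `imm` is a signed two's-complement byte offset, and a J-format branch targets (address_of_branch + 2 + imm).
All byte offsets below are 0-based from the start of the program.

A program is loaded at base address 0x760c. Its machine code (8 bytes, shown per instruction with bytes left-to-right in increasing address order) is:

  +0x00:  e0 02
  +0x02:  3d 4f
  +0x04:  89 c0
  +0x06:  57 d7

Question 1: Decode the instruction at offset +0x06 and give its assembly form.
+0x06: 57 d7 ⇒ word 0x57d7 (big)
  top 4b → 0x5 → cpi [RI]
  rd@[11:9]=0x3 ⇒ d
  imm@[8:0]=0x1d7 ⇒ #471

cpi #471, d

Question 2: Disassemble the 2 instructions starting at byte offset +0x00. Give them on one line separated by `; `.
jsr #2; addi #335, l

off 0x00: read e0 02 as big → 0xe002
  top 4b → 0xe → jsr [J]
  imm@[11:0]=0x2 ⇒ #2
off 0x02: read 3d 4f as big → 0x3d4f
  top 4b → 0x3 → addi [RI]
  rd@[11:9]=0x6 ⇒ l
  imm@[8:0]=0x14f ⇒ #335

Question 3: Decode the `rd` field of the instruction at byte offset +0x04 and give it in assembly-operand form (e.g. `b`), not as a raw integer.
e

@+04  big-endian(89 c0) = 0x89c0
  opcode bits[15:12]=0x8: store/RR
  rd: (w>>9)&0x7=0x4 → e
  rs: (w>>6)&0x7=0x7 → m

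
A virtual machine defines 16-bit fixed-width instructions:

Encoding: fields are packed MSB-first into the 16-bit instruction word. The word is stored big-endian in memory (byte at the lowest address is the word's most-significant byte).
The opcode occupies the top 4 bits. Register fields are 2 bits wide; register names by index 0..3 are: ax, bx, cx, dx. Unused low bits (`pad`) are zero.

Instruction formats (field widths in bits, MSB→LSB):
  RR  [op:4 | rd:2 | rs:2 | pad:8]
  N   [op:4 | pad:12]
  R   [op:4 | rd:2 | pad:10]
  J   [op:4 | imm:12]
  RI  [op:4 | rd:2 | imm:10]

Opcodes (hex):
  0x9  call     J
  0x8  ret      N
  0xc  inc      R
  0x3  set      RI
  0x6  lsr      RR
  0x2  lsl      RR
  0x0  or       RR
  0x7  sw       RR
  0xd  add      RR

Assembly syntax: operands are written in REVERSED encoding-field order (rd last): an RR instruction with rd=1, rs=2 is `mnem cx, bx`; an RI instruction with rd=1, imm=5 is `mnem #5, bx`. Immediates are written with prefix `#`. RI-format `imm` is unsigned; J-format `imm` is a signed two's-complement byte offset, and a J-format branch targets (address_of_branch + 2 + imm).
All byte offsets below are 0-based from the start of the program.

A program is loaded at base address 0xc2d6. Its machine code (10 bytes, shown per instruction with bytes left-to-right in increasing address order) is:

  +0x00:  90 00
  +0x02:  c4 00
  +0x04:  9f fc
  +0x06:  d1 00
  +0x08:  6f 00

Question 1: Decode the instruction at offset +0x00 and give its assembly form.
call #0

+0x00: 90 00 ⇒ word 0x9000 (big)
  top 4b → 0x9 → call [J]
  [11:0] imm=0 = #0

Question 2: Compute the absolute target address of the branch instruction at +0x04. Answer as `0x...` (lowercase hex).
0xc2d8

off 0x04: read 9f fc as big → 0x9ffc
  top 4b → 0x9 → call [J]
  [11:0] imm=4092 (s12→-4) = #-4
  target = base 0xc2d6 + off 0x04 + 2 + imm -4 = 0xc2d8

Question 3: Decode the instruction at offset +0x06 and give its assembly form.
add bx, ax

[06] d1 00 → 0xd100
  top 4b → 0xd → add [RR]
  rd: (w>>10)&0x3=0x0 → ax
  rs: (w>>8)&0x3=0x1 → bx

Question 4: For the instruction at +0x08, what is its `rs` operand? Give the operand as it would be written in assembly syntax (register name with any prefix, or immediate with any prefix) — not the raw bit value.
off 0x08: read 6f 00 as big → 0x6f00
  opcode bits[15:12]=0x6: lsr/RR
  rd: (w>>10)&0x3=0x3 → dx
  rs: (w>>8)&0x3=0x3 → dx

dx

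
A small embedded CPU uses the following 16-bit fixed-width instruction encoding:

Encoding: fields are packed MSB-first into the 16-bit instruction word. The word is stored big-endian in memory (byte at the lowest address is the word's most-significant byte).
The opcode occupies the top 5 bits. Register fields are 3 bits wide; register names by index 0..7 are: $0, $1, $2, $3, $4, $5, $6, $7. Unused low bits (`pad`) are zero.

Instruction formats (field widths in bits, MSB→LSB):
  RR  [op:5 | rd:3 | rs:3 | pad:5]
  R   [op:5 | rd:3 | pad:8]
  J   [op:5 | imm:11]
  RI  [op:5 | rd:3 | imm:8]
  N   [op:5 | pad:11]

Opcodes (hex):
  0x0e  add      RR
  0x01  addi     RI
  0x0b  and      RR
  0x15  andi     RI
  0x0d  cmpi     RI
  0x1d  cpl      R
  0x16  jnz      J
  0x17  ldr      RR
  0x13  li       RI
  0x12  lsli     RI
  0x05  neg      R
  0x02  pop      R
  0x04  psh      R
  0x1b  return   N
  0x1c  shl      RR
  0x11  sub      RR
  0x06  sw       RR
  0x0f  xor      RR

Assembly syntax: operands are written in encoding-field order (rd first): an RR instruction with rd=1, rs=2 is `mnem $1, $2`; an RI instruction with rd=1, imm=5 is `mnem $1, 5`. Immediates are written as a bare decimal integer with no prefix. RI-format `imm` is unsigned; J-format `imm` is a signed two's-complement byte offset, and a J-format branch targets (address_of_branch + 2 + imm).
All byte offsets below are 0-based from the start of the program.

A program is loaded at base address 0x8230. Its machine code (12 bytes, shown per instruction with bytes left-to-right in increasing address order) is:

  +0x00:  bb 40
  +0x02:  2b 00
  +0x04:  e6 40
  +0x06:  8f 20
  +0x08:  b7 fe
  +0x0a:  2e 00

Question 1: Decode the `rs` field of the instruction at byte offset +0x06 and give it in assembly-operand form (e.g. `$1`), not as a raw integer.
off 0x06: read 8f 20 as big → 0x8f20
  op=0x8f20>>11=0x11 ⇒ sub (RR)
  [10:8] rd=7 = $7
  [7:5] rs=1 = $1

$1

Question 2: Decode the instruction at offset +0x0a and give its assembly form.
neg $6

off 0x0a: read 2e 00 as big → 0x2e00
  opcode bits[15:11]=0x5: neg/R
  rd: (w>>8)&0x7=0x6 → $6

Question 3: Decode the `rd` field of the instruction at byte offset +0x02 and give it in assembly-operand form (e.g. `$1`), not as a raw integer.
[02] 2b 00 → 0x2b00
  op=0x2b00>>11=0x5 ⇒ neg (R)
  rd@[10:8]=0x3 ⇒ $3

$3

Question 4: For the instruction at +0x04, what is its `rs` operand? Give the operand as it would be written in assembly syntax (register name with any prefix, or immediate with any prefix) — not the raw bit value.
$2

off 0x04: read e6 40 as big → 0xe640
  op=0xe640>>11=0x1c ⇒ shl (RR)
  rd: (w>>8)&0x7=0x6 → $6
  rs: (w>>5)&0x7=0x2 → $2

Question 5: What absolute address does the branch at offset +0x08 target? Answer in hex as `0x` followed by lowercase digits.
off 0x08: read b7 fe as big → 0xb7fe
  op=0xb7fe>>11=0x16 ⇒ jnz (J)
  imm: (w>>0)&0x7ff=0x7fe (s11→-2) → -2
  target = base 0x8230 + off 0x08 + 2 + imm -2 = 0x8238

0x8238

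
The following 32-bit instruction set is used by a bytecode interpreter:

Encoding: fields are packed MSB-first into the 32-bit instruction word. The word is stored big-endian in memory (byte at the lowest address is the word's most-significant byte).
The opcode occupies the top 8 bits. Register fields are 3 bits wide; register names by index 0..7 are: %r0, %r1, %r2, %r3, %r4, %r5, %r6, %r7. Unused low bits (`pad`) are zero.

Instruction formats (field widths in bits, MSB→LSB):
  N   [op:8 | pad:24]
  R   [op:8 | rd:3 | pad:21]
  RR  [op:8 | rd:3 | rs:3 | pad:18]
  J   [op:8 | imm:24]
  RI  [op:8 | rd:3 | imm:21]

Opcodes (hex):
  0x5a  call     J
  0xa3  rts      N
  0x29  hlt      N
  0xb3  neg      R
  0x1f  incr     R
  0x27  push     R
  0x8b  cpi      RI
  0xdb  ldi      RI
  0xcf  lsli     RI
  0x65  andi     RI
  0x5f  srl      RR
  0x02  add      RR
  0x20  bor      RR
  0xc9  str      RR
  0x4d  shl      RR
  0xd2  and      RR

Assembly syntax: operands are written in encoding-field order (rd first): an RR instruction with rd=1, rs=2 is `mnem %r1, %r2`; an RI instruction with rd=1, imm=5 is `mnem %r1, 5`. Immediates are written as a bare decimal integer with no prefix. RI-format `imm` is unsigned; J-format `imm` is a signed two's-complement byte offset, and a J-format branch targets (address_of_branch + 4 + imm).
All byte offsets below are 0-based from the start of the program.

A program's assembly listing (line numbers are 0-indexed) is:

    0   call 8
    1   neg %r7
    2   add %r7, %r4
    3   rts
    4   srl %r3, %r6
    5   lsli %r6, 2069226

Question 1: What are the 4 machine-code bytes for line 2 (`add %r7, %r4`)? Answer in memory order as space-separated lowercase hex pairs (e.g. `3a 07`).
02 f0 00 00

2. add fields op=0x2:8|rd=7:3|rs=4:3|pad=0:18 → word 02f00000h → 02 f0 00 00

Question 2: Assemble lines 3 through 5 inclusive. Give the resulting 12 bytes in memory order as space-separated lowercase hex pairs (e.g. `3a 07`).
L3: rts op=0xa3:8|pad=0:24 ⇒ 0xa3000000 ⇒ big a3 00 00 00
L4: srl op=0x5f:8|rd=3:3|rs=6:3|pad=0:18 ⇒ 0x5f780000 ⇒ big 5f 78 00 00
L5: lsli op=0xcf:8|rd=6:3|imm=2069226:21 ⇒ 0xcfdf92ea ⇒ big cf df 92 ea

a3 00 00 00 5f 78 00 00 cf df 92 ea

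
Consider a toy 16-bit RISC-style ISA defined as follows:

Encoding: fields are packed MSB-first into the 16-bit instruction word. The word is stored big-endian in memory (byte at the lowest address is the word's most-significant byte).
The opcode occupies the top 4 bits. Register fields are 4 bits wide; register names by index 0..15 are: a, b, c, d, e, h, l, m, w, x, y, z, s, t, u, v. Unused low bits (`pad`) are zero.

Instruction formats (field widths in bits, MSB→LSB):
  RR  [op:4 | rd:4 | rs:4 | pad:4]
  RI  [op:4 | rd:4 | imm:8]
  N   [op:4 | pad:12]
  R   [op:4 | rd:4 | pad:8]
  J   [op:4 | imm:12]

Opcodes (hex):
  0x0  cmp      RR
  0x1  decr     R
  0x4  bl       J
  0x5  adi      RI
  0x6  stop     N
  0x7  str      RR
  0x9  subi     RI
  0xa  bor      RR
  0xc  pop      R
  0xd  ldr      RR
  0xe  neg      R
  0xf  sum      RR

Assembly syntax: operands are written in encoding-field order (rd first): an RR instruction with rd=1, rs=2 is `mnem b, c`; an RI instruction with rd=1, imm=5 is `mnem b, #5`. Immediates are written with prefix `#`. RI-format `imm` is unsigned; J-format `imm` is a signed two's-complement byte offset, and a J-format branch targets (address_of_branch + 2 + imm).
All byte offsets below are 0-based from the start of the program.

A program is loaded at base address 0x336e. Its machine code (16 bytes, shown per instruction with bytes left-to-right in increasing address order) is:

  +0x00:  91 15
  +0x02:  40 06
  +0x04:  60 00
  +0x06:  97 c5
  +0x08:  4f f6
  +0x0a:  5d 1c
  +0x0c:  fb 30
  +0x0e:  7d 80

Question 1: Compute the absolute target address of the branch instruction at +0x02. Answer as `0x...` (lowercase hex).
@+02  big-endian(40 06) = 0x4006
  top 4b → 0x4 → bl [J]
  imm: (w>>0)&0xfff=0x6 → #6
  target = base 0x336e + off 0x02 + 2 + imm 6 = 0x3378

0x3378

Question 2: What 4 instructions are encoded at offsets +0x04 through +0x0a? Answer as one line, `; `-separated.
off 0x04: read 60 00 as big → 0x6000
  op=0x6000>>12=0x6 ⇒ stop (N)
off 0x06: read 97 c5 as big → 0x97c5
  op=0x97c5>>12=0x9 ⇒ subi (RI)
  rd@[11:8]=0x7 ⇒ m
  imm@[7:0]=0xc5 ⇒ #197
off 0x08: read 4f f6 as big → 0x4ff6
  op=0x4ff6>>12=0x4 ⇒ bl (J)
  imm@[11:0]=0xff6 (s12→-10) ⇒ #-10
off 0x0a: read 5d 1c as big → 0x5d1c
  op=0x5d1c>>12=0x5 ⇒ adi (RI)
  rd@[11:8]=0xd ⇒ t
  imm@[7:0]=0x1c ⇒ #28

stop; subi m, #197; bl #-10; adi t, #28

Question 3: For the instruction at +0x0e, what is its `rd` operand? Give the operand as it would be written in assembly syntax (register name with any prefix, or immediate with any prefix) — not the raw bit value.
[0e] 7d 80 → 0x7d80
  opcode bits[15:12]=0x7: str/RR
  rd@[11:8]=0xd ⇒ t
  rs@[7:4]=0x8 ⇒ w

t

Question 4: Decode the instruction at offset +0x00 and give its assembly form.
subi b, #21

[00] 91 15 → 0x9115
  op=0x9115>>12=0x9 ⇒ subi (RI)
  rd: (w>>8)&0xf=0x1 → b
  imm: (w>>0)&0xff=0x15 → #21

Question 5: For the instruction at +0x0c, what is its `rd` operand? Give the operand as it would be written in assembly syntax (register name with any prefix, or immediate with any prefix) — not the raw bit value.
+0x0c: fb 30 ⇒ word 0xfb30 (big)
  op=0xfb30>>12=0xf ⇒ sum (RR)
  rd: (w>>8)&0xf=0xb → z
  rs: (w>>4)&0xf=0x3 → d

z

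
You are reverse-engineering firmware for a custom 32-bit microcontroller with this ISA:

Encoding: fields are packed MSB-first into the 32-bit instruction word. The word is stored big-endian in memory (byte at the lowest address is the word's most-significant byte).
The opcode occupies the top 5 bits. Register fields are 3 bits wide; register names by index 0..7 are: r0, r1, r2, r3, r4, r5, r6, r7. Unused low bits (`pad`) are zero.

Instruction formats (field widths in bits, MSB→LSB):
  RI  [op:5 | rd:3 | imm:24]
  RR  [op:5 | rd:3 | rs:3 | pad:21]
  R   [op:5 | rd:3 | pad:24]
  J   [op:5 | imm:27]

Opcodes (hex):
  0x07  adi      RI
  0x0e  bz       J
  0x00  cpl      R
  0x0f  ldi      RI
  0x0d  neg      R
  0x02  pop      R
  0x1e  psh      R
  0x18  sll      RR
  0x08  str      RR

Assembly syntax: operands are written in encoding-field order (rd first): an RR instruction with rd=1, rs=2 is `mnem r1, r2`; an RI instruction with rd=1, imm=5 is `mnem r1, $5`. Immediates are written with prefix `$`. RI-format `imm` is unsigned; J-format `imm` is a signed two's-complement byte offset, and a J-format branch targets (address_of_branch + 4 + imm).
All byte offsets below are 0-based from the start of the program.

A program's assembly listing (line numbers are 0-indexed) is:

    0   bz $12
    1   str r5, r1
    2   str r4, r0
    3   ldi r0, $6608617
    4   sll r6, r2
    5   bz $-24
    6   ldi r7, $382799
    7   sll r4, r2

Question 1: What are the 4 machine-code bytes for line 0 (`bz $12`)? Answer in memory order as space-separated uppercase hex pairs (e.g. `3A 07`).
0. bz fields op=0xe:5|imm=12:27 → word 7000000ch → 70 00 00 0c

70 00 00 0C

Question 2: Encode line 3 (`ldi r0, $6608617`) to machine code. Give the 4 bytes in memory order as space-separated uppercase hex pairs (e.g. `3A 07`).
78 64 D6 E9

3. ldi fields op=0xf:5|rd=0:3|imm=6608617:24 → word 7864d6e9h → 78 64 d6 e9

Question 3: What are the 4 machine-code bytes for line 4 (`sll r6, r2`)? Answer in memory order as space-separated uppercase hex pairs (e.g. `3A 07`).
C6 40 00 00

line 4 (sll): pack op=0x18:5|rd=6:3|rs=2:3|pad=0:21 = 0xc6400000; big→ c6 40 00 00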